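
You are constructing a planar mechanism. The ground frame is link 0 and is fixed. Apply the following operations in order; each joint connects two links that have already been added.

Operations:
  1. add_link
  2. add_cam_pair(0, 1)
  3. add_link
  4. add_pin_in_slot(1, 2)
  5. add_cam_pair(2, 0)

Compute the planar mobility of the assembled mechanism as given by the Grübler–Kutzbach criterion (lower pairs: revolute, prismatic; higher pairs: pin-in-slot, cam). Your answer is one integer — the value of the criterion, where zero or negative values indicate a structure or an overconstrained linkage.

[1;0;0] (link 0 is ground)
L+ [2;0;0]
C(0,1)∈J2 [2;0;1]
L+ [3;0;1]
PS(1,2)∈J2 [3;0;2]
C(2,0)∈J2 [3;0;3]
mobility = 6 − 0 − 3 = 3

M = 3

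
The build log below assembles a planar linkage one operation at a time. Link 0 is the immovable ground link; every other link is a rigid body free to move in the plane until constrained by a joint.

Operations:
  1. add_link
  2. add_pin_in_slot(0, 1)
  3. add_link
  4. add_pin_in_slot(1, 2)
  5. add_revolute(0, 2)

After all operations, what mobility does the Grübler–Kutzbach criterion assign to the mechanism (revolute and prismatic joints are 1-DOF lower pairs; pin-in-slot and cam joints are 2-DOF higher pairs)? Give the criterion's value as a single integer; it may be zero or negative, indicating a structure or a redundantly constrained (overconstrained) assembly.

L=1 J1=0 J2=0
add link → L=2 J1=0 J2=0
PS@0,1 dof=2 J2 → L=2 J1=0 J2=1
add link → L=3 J1=0 J2=1
PS@1,2 dof=2 J2 → L=3 J1=0 J2=2
R@0,2 dof=1 J1 → L=3 J1=1 J2=2
M=3(L−1)−2J1−J2=3·2−2·1−2=2

M = 2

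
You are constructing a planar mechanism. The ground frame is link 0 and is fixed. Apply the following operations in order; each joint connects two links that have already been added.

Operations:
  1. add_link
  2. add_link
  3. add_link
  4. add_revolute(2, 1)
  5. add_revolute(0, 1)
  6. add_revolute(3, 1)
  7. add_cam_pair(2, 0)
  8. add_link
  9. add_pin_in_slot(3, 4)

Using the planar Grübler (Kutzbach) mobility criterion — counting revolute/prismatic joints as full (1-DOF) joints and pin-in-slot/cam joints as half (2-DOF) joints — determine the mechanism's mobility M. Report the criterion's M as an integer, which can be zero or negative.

M = 4

ground; <1,0,0>
#1 <2,0,0>
#2 <3,0,0>
#3 <4,0,0>
R:2↔1 J1 <4,1,0>
R:0↔1 J1 <4,2,0>
R:3↔1 J1 <4,3,0>
C:2↔0 J2 <4,3,1>
#4 <5,3,1>
PS:3↔4 J2 <5,3,2>
3×4 − 2×3 − 1×2 = 4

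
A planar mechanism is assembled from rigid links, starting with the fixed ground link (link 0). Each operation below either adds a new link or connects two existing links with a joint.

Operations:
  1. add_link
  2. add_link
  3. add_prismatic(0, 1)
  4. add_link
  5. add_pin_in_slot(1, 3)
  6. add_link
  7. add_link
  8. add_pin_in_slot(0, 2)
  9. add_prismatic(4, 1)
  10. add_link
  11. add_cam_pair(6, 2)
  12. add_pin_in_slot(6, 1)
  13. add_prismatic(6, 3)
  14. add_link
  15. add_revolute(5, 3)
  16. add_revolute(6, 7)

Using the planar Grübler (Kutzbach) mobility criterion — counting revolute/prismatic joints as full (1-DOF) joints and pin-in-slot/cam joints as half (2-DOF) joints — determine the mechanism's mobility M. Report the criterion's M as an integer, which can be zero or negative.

M = 7

[1;0;0] (link 0 is ground)
L+ [2;0;0]
L+ [3;0;0]
P(0,1)∈J1 [3;1;0]
L+ [4;1;0]
PS(1,3)∈J2 [4;1;1]
L+ [5;1;1]
L+ [6;1;1]
PS(0,2)∈J2 [6;1;2]
P(4,1)∈J1 [6;2;2]
L+ [7;2;2]
C(6,2)∈J2 [7;2;3]
PS(6,1)∈J2 [7;2;4]
P(6,3)∈J1 [7;3;4]
L+ [8;3;4]
R(5,3)∈J1 [8;4;4]
R(6,7)∈J1 [8;5;4]
mobility = 21 − 10 − 4 = 7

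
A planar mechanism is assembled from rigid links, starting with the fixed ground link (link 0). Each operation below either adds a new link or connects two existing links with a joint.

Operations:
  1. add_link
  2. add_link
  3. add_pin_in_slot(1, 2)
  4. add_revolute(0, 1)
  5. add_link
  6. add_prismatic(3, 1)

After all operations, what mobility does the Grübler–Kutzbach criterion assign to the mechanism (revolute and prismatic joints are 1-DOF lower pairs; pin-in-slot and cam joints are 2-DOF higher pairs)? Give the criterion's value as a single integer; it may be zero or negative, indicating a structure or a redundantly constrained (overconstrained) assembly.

ground; <1,0,0>
#1 <2,0,0>
#2 <3,0,0>
PS:1↔2 J2 <3,0,1>
R:0↔1 J1 <3,1,1>
#3 <4,1,1>
P:3↔1 J1 <4,2,1>
3×3 − 2×2 − 1×1 = 4

M = 4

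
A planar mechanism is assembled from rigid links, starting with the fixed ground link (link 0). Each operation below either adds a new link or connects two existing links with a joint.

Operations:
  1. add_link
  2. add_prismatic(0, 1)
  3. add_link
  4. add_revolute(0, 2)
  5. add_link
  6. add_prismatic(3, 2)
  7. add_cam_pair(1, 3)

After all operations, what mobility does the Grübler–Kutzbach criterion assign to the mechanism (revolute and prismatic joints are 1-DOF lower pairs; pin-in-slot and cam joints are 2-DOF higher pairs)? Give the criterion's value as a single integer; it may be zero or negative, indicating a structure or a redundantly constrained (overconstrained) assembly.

(L,J1,J2)=(1,0,0); link0 fixed
link1: (2,0,0)
P 0-1 [J1]: (2,1,0)
link2: (3,1,0)
R 0-2 [J1]: (3,2,0)
link3: (4,2,0)
P 3-2 [J1]: (4,3,0)
C 1-3 [J2]: (4,3,1)
Grübler: 3·3 − 2·3 − 1 = 2

M = 2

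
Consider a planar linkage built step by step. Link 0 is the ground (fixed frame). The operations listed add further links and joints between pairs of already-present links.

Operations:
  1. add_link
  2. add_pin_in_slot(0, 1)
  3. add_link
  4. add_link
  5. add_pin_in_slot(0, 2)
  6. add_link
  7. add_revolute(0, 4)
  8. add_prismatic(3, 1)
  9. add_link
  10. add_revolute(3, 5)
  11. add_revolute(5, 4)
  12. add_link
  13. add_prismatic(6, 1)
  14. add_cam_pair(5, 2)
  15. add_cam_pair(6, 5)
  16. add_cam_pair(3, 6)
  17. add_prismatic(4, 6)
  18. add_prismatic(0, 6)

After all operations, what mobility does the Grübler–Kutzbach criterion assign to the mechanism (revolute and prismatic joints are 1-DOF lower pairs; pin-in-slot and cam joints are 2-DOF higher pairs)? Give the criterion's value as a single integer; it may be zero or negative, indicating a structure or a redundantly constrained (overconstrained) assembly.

(L,J1,J2)=(1,0,0); link0 fixed
link1: (2,0,0)
PS 0-1 [J2]: (2,0,1)
link2: (3,0,1)
link3: (4,0,1)
PS 0-2 [J2]: (4,0,2)
link4: (5,0,2)
R 0-4 [J1]: (5,1,2)
P 3-1 [J1]: (5,2,2)
link5: (6,2,2)
R 3-5 [J1]: (6,3,2)
R 5-4 [J1]: (6,4,2)
link6: (7,4,2)
P 6-1 [J1]: (7,5,2)
C 5-2 [J2]: (7,5,3)
C 6-5 [J2]: (7,5,4)
C 3-6 [J2]: (7,5,5)
P 4-6 [J1]: (7,6,5)
P 0-6 [J1]: (7,7,5)
Grübler: 3·6 − 2·7 − 5 = -1

M = -1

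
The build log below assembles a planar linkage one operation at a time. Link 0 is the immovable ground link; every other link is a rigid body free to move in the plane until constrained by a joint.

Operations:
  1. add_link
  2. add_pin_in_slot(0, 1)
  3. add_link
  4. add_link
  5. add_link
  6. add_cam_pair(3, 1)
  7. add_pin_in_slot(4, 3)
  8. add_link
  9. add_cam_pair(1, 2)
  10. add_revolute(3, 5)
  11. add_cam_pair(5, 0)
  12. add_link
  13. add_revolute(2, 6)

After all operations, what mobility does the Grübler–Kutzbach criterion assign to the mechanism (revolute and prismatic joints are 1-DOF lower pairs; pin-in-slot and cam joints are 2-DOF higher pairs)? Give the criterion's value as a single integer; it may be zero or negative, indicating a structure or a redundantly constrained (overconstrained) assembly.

M = 9

(L,J1,J2)=(1,0,0); link0 fixed
link1: (2,0,0)
PS 0-1 [J2]: (2,0,1)
link2: (3,0,1)
link3: (4,0,1)
link4: (5,0,1)
C 3-1 [J2]: (5,0,2)
PS 4-3 [J2]: (5,0,3)
link5: (6,0,3)
C 1-2 [J2]: (6,0,4)
R 3-5 [J1]: (6,1,4)
C 5-0 [J2]: (6,1,5)
link6: (7,1,5)
R 2-6 [J1]: (7,2,5)
Grübler: 3·6 − 2·2 − 5 = 9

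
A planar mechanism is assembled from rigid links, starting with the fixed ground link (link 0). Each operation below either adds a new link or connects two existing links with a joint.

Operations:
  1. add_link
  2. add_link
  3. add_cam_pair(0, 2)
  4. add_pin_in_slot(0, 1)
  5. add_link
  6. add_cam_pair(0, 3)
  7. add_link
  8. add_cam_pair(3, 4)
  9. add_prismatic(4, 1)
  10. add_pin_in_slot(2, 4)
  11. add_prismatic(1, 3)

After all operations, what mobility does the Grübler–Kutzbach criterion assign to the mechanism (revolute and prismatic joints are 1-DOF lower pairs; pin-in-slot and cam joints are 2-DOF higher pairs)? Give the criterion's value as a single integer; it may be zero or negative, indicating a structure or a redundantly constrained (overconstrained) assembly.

(L,J1,J2)=(1,0,0); link0 fixed
link1: (2,0,0)
link2: (3,0,0)
C 0-2 [J2]: (3,0,1)
PS 0-1 [J2]: (3,0,2)
link3: (4,0,2)
C 0-3 [J2]: (4,0,3)
link4: (5,0,3)
C 3-4 [J2]: (5,0,4)
P 4-1 [J1]: (5,1,4)
PS 2-4 [J2]: (5,1,5)
P 1-3 [J1]: (5,2,5)
Grübler: 3·4 − 2·2 − 5 = 3

M = 3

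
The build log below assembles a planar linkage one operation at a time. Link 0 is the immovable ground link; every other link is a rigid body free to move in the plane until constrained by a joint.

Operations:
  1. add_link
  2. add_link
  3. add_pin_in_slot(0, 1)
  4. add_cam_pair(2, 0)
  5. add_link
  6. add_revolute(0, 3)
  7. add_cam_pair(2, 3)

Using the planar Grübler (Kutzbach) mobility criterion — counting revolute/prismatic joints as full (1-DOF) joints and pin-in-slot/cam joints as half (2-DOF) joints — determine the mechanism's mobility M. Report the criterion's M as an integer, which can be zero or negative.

L=1 J1=0 J2=0
add link → L=2 J1=0 J2=0
add link → L=3 J1=0 J2=0
PS@0,1 dof=2 J2 → L=3 J1=0 J2=1
C@2,0 dof=2 J2 → L=3 J1=0 J2=2
add link → L=4 J1=0 J2=2
R@0,3 dof=1 J1 → L=4 J1=1 J2=2
C@2,3 dof=2 J2 → L=4 J1=1 J2=3
M=3(L−1)−2J1−J2=3·3−2·1−3=4

M = 4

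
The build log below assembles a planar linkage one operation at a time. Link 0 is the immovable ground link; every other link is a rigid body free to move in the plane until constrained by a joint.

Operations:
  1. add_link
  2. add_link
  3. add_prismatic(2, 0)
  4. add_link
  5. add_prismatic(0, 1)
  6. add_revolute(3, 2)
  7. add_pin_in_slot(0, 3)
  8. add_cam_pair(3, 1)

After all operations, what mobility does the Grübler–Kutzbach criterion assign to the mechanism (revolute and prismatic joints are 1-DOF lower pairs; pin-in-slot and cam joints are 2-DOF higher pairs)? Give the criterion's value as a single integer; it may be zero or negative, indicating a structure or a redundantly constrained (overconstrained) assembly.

M = 1

L=1 J1=0 J2=0
add link → L=2 J1=0 J2=0
add link → L=3 J1=0 J2=0
P@2,0 dof=1 J1 → L=3 J1=1 J2=0
add link → L=4 J1=1 J2=0
P@0,1 dof=1 J1 → L=4 J1=2 J2=0
R@3,2 dof=1 J1 → L=4 J1=3 J2=0
PS@0,3 dof=2 J2 → L=4 J1=3 J2=1
C@3,1 dof=2 J2 → L=4 J1=3 J2=2
M=3(L−1)−2J1−J2=3·3−2·3−2=1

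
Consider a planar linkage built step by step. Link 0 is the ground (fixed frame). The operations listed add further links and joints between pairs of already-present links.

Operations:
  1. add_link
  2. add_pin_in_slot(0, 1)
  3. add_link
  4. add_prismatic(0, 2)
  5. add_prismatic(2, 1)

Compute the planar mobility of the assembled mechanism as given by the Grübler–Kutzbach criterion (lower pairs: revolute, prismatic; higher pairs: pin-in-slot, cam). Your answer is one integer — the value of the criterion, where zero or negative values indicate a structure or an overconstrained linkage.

L=1 J1=0 J2=0
add link → L=2 J1=0 J2=0
PS@0,1 dof=2 J2 → L=2 J1=0 J2=1
add link → L=3 J1=0 J2=1
P@0,2 dof=1 J1 → L=3 J1=1 J2=1
P@2,1 dof=1 J1 → L=3 J1=2 J2=1
M=3(L−1)−2J1−J2=3·2−2·2−1=1

M = 1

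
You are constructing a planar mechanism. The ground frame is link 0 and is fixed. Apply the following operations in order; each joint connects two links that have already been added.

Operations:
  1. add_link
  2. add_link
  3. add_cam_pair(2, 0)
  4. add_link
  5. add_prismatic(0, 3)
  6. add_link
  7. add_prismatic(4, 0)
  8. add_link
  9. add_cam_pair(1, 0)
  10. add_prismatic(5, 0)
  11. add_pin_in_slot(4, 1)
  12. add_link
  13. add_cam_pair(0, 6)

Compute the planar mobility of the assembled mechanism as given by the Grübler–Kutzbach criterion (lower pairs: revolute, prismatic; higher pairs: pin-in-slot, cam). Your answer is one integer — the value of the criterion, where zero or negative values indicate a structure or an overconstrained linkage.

L=1 J1=0 J2=0
add link → L=2 J1=0 J2=0
add link → L=3 J1=0 J2=0
C@2,0 dof=2 J2 → L=3 J1=0 J2=1
add link → L=4 J1=0 J2=1
P@0,3 dof=1 J1 → L=4 J1=1 J2=1
add link → L=5 J1=1 J2=1
P@4,0 dof=1 J1 → L=5 J1=2 J2=1
add link → L=6 J1=2 J2=1
C@1,0 dof=2 J2 → L=6 J1=2 J2=2
P@5,0 dof=1 J1 → L=6 J1=3 J2=2
PS@4,1 dof=2 J2 → L=6 J1=3 J2=3
add link → L=7 J1=3 J2=3
C@0,6 dof=2 J2 → L=7 J1=3 J2=4
M=3(L−1)−2J1−J2=3·6−2·3−4=8

M = 8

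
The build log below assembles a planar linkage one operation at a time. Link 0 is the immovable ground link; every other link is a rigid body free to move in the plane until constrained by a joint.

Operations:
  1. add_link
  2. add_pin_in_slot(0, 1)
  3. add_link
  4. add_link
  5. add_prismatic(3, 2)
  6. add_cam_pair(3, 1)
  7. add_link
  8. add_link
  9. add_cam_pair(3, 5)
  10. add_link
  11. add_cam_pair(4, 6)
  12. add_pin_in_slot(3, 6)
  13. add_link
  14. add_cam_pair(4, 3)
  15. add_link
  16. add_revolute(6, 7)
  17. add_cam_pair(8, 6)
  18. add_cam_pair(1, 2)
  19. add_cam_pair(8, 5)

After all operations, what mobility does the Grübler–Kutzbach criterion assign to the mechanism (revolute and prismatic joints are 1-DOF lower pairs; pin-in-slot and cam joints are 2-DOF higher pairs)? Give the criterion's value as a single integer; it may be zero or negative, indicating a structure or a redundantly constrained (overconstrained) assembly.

M = 11

L=1 J1=0 J2=0
add link → L=2 J1=0 J2=0
PS@0,1 dof=2 J2 → L=2 J1=0 J2=1
add link → L=3 J1=0 J2=1
add link → L=4 J1=0 J2=1
P@3,2 dof=1 J1 → L=4 J1=1 J2=1
C@3,1 dof=2 J2 → L=4 J1=1 J2=2
add link → L=5 J1=1 J2=2
add link → L=6 J1=1 J2=2
C@3,5 dof=2 J2 → L=6 J1=1 J2=3
add link → L=7 J1=1 J2=3
C@4,6 dof=2 J2 → L=7 J1=1 J2=4
PS@3,6 dof=2 J2 → L=7 J1=1 J2=5
add link → L=8 J1=1 J2=5
C@4,3 dof=2 J2 → L=8 J1=1 J2=6
add link → L=9 J1=1 J2=6
R@6,7 dof=1 J1 → L=9 J1=2 J2=6
C@8,6 dof=2 J2 → L=9 J1=2 J2=7
C@1,2 dof=2 J2 → L=9 J1=2 J2=8
C@8,5 dof=2 J2 → L=9 J1=2 J2=9
M=3(L−1)−2J1−J2=3·8−2·2−9=11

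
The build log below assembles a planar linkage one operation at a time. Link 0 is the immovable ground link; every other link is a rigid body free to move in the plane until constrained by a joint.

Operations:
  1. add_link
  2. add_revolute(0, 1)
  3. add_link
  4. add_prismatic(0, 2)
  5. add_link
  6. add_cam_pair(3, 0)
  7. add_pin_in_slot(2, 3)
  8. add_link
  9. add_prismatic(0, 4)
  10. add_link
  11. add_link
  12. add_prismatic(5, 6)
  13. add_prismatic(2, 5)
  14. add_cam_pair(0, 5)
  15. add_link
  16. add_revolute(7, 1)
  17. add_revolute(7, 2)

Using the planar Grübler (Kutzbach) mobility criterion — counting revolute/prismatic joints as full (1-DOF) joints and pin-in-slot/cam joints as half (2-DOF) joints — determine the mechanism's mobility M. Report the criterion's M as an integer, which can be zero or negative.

ground; <1,0,0>
#1 <2,0,0>
R:0↔1 J1 <2,1,0>
#2 <3,1,0>
P:0↔2 J1 <3,2,0>
#3 <4,2,0>
C:3↔0 J2 <4,2,1>
PS:2↔3 J2 <4,2,2>
#4 <5,2,2>
P:0↔4 J1 <5,3,2>
#5 <6,3,2>
#6 <7,3,2>
P:5↔6 J1 <7,4,2>
P:2↔5 J1 <7,5,2>
C:0↔5 J2 <7,5,3>
#7 <8,5,3>
R:7↔1 J1 <8,6,3>
R:7↔2 J1 <8,7,3>
3×7 − 2×7 − 1×3 = 4

M = 4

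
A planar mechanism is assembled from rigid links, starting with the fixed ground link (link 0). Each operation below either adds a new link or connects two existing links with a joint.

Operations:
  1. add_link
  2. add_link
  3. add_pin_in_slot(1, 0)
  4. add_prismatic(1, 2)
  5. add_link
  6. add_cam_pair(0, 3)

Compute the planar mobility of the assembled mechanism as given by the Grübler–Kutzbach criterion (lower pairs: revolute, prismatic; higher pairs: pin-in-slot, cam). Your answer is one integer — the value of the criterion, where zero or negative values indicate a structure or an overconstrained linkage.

M = 5

(L,J1,J2)=(1,0,0); link0 fixed
link1: (2,0,0)
link2: (3,0,0)
PS 1-0 [J2]: (3,0,1)
P 1-2 [J1]: (3,1,1)
link3: (4,1,1)
C 0-3 [J2]: (4,1,2)
Grübler: 3·3 − 2·1 − 2 = 5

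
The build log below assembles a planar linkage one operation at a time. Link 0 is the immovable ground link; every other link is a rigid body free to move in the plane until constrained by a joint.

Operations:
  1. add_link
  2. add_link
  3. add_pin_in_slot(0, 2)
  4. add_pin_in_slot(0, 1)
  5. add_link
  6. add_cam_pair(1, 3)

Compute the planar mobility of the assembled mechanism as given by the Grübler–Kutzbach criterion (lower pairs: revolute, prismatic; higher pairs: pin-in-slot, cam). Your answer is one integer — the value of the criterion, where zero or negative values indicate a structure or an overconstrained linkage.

M = 6

[1;0;0] (link 0 is ground)
L+ [2;0;0]
L+ [3;0;0]
PS(0,2)∈J2 [3;0;1]
PS(0,1)∈J2 [3;0;2]
L+ [4;0;2]
C(1,3)∈J2 [4;0;3]
mobility = 9 − 0 − 3 = 6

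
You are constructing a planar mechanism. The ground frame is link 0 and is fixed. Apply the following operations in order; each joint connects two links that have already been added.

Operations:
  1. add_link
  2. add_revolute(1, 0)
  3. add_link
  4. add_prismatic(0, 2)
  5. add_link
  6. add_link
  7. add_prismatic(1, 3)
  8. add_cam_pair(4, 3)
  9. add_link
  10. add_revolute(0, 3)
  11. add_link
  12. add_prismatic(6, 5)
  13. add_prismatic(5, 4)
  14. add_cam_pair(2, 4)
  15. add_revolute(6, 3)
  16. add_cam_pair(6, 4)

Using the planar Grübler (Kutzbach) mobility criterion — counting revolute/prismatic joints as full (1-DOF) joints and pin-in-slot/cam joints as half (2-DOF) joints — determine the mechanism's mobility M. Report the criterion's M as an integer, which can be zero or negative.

M = 1

[1;0;0] (link 0 is ground)
L+ [2;0;0]
R(1,0)∈J1 [2;1;0]
L+ [3;1;0]
P(0,2)∈J1 [3;2;0]
L+ [4;2;0]
L+ [5;2;0]
P(1,3)∈J1 [5;3;0]
C(4,3)∈J2 [5;3;1]
L+ [6;3;1]
R(0,3)∈J1 [6;4;1]
L+ [7;4;1]
P(6,5)∈J1 [7;5;1]
P(5,4)∈J1 [7;6;1]
C(2,4)∈J2 [7;6;2]
R(6,3)∈J1 [7;7;2]
C(6,4)∈J2 [7;7;3]
mobility = 18 − 14 − 3 = 1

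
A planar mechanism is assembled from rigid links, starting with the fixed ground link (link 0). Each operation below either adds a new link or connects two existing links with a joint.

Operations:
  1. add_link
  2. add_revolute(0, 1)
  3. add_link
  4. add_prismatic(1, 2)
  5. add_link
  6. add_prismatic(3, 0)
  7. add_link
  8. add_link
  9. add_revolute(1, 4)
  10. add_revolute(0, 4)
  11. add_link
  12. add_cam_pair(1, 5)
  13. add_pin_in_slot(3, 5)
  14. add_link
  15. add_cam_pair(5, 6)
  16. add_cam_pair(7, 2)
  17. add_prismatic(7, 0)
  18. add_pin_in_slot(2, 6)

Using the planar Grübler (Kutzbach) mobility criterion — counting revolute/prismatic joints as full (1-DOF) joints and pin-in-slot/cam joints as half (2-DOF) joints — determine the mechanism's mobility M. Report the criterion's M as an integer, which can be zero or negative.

M = 4

[1;0;0] (link 0 is ground)
L+ [2;0;0]
R(0,1)∈J1 [2;1;0]
L+ [3;1;0]
P(1,2)∈J1 [3;2;0]
L+ [4;2;0]
P(3,0)∈J1 [4;3;0]
L+ [5;3;0]
L+ [6;3;0]
R(1,4)∈J1 [6;4;0]
R(0,4)∈J1 [6;5;0]
L+ [7;5;0]
C(1,5)∈J2 [7;5;1]
PS(3,5)∈J2 [7;5;2]
L+ [8;5;2]
C(5,6)∈J2 [8;5;3]
C(7,2)∈J2 [8;5;4]
P(7,0)∈J1 [8;6;4]
PS(2,6)∈J2 [8;6;5]
mobility = 21 − 12 − 5 = 4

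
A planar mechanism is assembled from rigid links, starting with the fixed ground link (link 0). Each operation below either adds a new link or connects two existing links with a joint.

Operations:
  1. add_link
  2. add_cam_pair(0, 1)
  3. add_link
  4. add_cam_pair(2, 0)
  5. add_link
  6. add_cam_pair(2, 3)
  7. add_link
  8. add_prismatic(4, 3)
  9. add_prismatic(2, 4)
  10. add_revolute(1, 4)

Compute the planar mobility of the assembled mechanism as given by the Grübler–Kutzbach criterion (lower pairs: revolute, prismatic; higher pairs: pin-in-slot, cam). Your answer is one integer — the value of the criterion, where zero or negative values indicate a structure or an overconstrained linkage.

M = 3

[1;0;0] (link 0 is ground)
L+ [2;0;0]
C(0,1)∈J2 [2;0;1]
L+ [3;0;1]
C(2,0)∈J2 [3;0;2]
L+ [4;0;2]
C(2,3)∈J2 [4;0;3]
L+ [5;0;3]
P(4,3)∈J1 [5;1;3]
P(2,4)∈J1 [5;2;3]
R(1,4)∈J1 [5;3;3]
mobility = 12 − 6 − 3 = 3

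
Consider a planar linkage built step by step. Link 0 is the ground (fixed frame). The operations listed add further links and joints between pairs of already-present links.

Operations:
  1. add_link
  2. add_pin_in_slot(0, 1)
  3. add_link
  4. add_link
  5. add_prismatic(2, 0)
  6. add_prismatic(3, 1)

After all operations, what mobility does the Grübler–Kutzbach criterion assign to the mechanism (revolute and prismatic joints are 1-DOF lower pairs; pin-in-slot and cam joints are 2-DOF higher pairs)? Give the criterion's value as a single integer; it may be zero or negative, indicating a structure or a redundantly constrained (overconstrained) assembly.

ground; <1,0,0>
#1 <2,0,0>
PS:0↔1 J2 <2,0,1>
#2 <3,0,1>
#3 <4,0,1>
P:2↔0 J1 <4,1,1>
P:3↔1 J1 <4,2,1>
3×3 − 2×2 − 1×1 = 4

M = 4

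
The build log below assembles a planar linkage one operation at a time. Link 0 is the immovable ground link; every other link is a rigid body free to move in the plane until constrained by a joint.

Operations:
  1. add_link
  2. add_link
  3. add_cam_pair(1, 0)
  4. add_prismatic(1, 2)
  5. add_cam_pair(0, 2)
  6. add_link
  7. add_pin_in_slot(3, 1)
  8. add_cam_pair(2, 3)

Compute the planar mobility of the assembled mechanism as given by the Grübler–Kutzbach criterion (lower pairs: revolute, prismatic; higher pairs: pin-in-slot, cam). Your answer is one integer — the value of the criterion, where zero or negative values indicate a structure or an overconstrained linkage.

M = 3

ground; <1,0,0>
#1 <2,0,0>
#2 <3,0,0>
C:1↔0 J2 <3,0,1>
P:1↔2 J1 <3,1,1>
C:0↔2 J2 <3,1,2>
#3 <4,1,2>
PS:3↔1 J2 <4,1,3>
C:2↔3 J2 <4,1,4>
3×3 − 2×1 − 1×4 = 3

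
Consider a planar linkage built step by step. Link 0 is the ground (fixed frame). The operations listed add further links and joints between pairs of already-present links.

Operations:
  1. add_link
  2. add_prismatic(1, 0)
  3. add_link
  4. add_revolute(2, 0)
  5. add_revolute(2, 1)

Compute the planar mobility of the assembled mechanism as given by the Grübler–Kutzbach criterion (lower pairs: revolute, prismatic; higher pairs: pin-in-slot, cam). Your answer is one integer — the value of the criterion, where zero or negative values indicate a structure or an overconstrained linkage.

M = 0

L=1 J1=0 J2=0
add link → L=2 J1=0 J2=0
P@1,0 dof=1 J1 → L=2 J1=1 J2=0
add link → L=3 J1=1 J2=0
R@2,0 dof=1 J1 → L=3 J1=2 J2=0
R@2,1 dof=1 J1 → L=3 J1=3 J2=0
M=3(L−1)−2J1−J2=3·2−2·3−0=0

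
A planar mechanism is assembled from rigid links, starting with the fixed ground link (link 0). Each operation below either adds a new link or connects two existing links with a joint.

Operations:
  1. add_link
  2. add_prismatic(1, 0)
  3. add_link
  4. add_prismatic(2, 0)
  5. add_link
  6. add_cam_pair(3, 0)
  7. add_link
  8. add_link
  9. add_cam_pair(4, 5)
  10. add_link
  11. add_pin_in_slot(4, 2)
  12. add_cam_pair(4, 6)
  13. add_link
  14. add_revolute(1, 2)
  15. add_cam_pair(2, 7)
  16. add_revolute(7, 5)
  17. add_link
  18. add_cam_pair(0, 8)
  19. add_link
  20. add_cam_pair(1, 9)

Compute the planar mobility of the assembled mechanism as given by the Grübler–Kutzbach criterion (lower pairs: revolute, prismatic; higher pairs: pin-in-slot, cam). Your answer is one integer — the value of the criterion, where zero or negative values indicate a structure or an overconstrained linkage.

M = 12

link 0 = ground. State L|J1|J2 = 1|0|0
+link1  2|0|0
P(1,0) f=1→J1  2|1|0
+link2  3|1|0
P(2,0) f=1→J1  3|2|0
+link3  4|2|0
C(3,0) f=2→J2  4|2|1
+link4  5|2|1
+link5  6|2|1
C(4,5) f=2→J2  6|2|2
+link6  7|2|2
PS(4,2) f=2→J2  7|2|3
C(4,6) f=2→J2  7|2|4
+link7  8|2|4
R(1,2) f=1→J1  8|3|4
C(2,7) f=2→J2  8|3|5
R(7,5) f=1→J1  8|4|5
+link8  9|4|5
C(0,8) f=2→J2  9|4|6
+link9  10|4|6
C(1,9) f=2→J2  10|4|7
M = 3(10−1)−2·4−7 = 27−8−7 = 12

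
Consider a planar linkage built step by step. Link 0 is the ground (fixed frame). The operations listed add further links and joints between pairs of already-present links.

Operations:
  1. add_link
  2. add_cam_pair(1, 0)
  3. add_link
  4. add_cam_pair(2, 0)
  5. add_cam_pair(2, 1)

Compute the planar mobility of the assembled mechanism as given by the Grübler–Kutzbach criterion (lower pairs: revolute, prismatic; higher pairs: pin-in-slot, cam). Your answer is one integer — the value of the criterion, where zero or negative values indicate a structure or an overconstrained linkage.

L=1 J1=0 J2=0
add link → L=2 J1=0 J2=0
C@1,0 dof=2 J2 → L=2 J1=0 J2=1
add link → L=3 J1=0 J2=1
C@2,0 dof=2 J2 → L=3 J1=0 J2=2
C@2,1 dof=2 J2 → L=3 J1=0 J2=3
M=3(L−1)−2J1−J2=3·2−2·0−3=3

M = 3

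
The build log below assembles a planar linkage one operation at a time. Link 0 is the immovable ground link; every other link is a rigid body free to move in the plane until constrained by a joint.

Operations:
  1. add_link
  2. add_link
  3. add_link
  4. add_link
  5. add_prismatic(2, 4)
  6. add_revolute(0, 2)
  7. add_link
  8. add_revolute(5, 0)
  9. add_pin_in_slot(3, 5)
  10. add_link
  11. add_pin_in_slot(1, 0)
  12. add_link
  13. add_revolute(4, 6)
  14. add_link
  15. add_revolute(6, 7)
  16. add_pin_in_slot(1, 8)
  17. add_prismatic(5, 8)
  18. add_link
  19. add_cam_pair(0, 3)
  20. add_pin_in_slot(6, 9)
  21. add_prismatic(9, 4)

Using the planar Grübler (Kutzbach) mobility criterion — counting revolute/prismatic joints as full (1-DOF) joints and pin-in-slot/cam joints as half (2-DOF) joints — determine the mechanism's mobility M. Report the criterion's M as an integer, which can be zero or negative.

M = 8

L=1 J1=0 J2=0
add link → L=2 J1=0 J2=0
add link → L=3 J1=0 J2=0
add link → L=4 J1=0 J2=0
add link → L=5 J1=0 J2=0
P@2,4 dof=1 J1 → L=5 J1=1 J2=0
R@0,2 dof=1 J1 → L=5 J1=2 J2=0
add link → L=6 J1=2 J2=0
R@5,0 dof=1 J1 → L=6 J1=3 J2=0
PS@3,5 dof=2 J2 → L=6 J1=3 J2=1
add link → L=7 J1=3 J2=1
PS@1,0 dof=2 J2 → L=7 J1=3 J2=2
add link → L=8 J1=3 J2=2
R@4,6 dof=1 J1 → L=8 J1=4 J2=2
add link → L=9 J1=4 J2=2
R@6,7 dof=1 J1 → L=9 J1=5 J2=2
PS@1,8 dof=2 J2 → L=9 J1=5 J2=3
P@5,8 dof=1 J1 → L=9 J1=6 J2=3
add link → L=10 J1=6 J2=3
C@0,3 dof=2 J2 → L=10 J1=6 J2=4
PS@6,9 dof=2 J2 → L=10 J1=6 J2=5
P@9,4 dof=1 J1 → L=10 J1=7 J2=5
M=3(L−1)−2J1−J2=3·9−2·7−5=8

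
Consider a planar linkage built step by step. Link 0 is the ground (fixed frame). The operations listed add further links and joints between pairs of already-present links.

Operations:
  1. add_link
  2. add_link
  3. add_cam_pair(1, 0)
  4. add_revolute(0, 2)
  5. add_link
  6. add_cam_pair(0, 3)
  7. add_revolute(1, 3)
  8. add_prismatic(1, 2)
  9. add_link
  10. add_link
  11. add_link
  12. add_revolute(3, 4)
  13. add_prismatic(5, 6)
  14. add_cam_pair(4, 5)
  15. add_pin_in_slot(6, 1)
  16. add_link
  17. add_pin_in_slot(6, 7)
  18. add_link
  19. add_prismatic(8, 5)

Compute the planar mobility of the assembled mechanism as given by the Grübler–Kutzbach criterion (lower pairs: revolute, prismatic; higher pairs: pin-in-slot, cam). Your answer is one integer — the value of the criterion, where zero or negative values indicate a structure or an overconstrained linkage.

ground; <1,0,0>
#1 <2,0,0>
#2 <3,0,0>
C:1↔0 J2 <3,0,1>
R:0↔2 J1 <3,1,1>
#3 <4,1,1>
C:0↔3 J2 <4,1,2>
R:1↔3 J1 <4,2,2>
P:1↔2 J1 <4,3,2>
#4 <5,3,2>
#5 <6,3,2>
#6 <7,3,2>
R:3↔4 J1 <7,4,2>
P:5↔6 J1 <7,5,2>
C:4↔5 J2 <7,5,3>
PS:6↔1 J2 <7,5,4>
#7 <8,5,4>
PS:6↔7 J2 <8,5,5>
#8 <9,5,5>
P:8↔5 J1 <9,6,5>
3×8 − 2×6 − 1×5 = 7

M = 7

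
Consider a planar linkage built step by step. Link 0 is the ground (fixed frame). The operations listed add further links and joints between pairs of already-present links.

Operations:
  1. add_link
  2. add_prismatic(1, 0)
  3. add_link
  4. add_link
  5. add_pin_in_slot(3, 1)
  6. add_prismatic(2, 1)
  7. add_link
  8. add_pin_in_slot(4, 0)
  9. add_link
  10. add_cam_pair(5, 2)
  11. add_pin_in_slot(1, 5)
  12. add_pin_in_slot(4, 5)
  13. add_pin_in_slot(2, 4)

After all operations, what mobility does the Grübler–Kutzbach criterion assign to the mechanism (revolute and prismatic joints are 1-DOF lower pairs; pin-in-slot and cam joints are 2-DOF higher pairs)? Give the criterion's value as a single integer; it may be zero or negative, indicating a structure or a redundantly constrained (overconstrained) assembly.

link 0 = ground. State L|J1|J2 = 1|0|0
+link1  2|0|0
P(1,0) f=1→J1  2|1|0
+link2  3|1|0
+link3  4|1|0
PS(3,1) f=2→J2  4|1|1
P(2,1) f=1→J1  4|2|1
+link4  5|2|1
PS(4,0) f=2→J2  5|2|2
+link5  6|2|2
C(5,2) f=2→J2  6|2|3
PS(1,5) f=2→J2  6|2|4
PS(4,5) f=2→J2  6|2|5
PS(2,4) f=2→J2  6|2|6
M = 3(6−1)−2·2−6 = 15−4−6 = 5

M = 5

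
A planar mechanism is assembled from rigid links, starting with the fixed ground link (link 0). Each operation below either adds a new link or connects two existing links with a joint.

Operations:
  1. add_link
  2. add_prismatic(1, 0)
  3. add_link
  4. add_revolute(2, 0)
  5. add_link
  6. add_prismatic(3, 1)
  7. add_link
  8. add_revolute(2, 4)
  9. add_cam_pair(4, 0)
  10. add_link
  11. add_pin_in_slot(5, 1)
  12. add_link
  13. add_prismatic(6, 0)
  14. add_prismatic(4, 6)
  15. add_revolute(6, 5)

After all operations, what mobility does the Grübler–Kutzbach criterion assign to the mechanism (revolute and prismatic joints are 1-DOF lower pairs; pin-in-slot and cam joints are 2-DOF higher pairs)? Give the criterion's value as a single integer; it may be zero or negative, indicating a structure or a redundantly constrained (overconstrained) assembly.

L=1 J1=0 J2=0
add link → L=2 J1=0 J2=0
P@1,0 dof=1 J1 → L=2 J1=1 J2=0
add link → L=3 J1=1 J2=0
R@2,0 dof=1 J1 → L=3 J1=2 J2=0
add link → L=4 J1=2 J2=0
P@3,1 dof=1 J1 → L=4 J1=3 J2=0
add link → L=5 J1=3 J2=0
R@2,4 dof=1 J1 → L=5 J1=4 J2=0
C@4,0 dof=2 J2 → L=5 J1=4 J2=1
add link → L=6 J1=4 J2=1
PS@5,1 dof=2 J2 → L=6 J1=4 J2=2
add link → L=7 J1=4 J2=2
P@6,0 dof=1 J1 → L=7 J1=5 J2=2
P@4,6 dof=1 J1 → L=7 J1=6 J2=2
R@6,5 dof=1 J1 → L=7 J1=7 J2=2
M=3(L−1)−2J1−J2=3·6−2·7−2=2

M = 2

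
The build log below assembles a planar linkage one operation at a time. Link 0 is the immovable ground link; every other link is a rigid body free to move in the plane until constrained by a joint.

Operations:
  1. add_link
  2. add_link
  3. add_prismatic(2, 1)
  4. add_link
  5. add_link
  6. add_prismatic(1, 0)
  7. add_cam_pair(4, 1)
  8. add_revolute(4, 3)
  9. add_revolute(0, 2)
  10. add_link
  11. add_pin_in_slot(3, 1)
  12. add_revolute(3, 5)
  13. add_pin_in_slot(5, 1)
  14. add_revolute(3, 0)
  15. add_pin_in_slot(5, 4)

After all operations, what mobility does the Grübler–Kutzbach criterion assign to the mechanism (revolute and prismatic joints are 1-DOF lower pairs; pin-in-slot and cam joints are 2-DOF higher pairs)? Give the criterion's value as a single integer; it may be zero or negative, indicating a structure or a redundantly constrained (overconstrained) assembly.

M = -1

(L,J1,J2)=(1,0,0); link0 fixed
link1: (2,0,0)
link2: (3,0,0)
P 2-1 [J1]: (3,1,0)
link3: (4,1,0)
link4: (5,1,0)
P 1-0 [J1]: (5,2,0)
C 4-1 [J2]: (5,2,1)
R 4-3 [J1]: (5,3,1)
R 0-2 [J1]: (5,4,1)
link5: (6,4,1)
PS 3-1 [J2]: (6,4,2)
R 3-5 [J1]: (6,5,2)
PS 5-1 [J2]: (6,5,3)
R 3-0 [J1]: (6,6,3)
PS 5-4 [J2]: (6,6,4)
Grübler: 3·5 − 2·6 − 4 = -1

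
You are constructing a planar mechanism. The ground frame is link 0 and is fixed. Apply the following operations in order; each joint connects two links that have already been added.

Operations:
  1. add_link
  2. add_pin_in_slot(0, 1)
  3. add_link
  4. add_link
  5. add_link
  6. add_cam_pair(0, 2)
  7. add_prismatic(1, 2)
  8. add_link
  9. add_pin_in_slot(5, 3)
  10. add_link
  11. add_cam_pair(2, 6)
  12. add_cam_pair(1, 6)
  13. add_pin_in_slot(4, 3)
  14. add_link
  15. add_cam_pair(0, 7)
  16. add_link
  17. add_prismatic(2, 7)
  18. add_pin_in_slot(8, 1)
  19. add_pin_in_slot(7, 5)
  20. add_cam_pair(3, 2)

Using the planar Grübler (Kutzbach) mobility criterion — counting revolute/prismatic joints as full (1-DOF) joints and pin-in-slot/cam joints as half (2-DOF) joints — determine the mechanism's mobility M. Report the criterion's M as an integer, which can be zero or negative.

link 0 = ground. State L|J1|J2 = 1|0|0
+link1  2|0|0
PS(0,1) f=2→J2  2|0|1
+link2  3|0|1
+link3  4|0|1
+link4  5|0|1
C(0,2) f=2→J2  5|0|2
P(1,2) f=1→J1  5|1|2
+link5  6|1|2
PS(5,3) f=2→J2  6|1|3
+link6  7|1|3
C(2,6) f=2→J2  7|1|4
C(1,6) f=2→J2  7|1|5
PS(4,3) f=2→J2  7|1|6
+link7  8|1|6
C(0,7) f=2→J2  8|1|7
+link8  9|1|7
P(2,7) f=1→J1  9|2|7
PS(8,1) f=2→J2  9|2|8
PS(7,5) f=2→J2  9|2|9
C(3,2) f=2→J2  9|2|10
M = 3(9−1)−2·2−10 = 24−4−10 = 10

M = 10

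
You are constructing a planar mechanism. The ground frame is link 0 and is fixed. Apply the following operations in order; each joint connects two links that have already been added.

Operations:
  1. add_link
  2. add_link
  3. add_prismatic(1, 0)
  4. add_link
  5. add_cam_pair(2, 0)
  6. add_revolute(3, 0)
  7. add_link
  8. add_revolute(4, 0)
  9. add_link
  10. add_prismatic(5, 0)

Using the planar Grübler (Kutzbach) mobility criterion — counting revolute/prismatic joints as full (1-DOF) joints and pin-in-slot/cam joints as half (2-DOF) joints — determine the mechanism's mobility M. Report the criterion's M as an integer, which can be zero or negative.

M = 6

ground; <1,0,0>
#1 <2,0,0>
#2 <3,0,0>
P:1↔0 J1 <3,1,0>
#3 <4,1,0>
C:2↔0 J2 <4,1,1>
R:3↔0 J1 <4,2,1>
#4 <5,2,1>
R:4↔0 J1 <5,3,1>
#5 <6,3,1>
P:5↔0 J1 <6,4,1>
3×5 − 2×4 − 1×1 = 6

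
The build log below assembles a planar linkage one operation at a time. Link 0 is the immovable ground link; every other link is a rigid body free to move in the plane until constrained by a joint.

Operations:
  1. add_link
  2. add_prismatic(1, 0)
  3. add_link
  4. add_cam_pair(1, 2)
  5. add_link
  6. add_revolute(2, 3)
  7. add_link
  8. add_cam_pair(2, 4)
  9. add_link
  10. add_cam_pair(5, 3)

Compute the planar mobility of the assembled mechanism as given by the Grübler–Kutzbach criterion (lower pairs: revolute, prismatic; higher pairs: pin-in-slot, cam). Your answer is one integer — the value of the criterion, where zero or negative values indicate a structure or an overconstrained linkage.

(L,J1,J2)=(1,0,0); link0 fixed
link1: (2,0,0)
P 1-0 [J1]: (2,1,0)
link2: (3,1,0)
C 1-2 [J2]: (3,1,1)
link3: (4,1,1)
R 2-3 [J1]: (4,2,1)
link4: (5,2,1)
C 2-4 [J2]: (5,2,2)
link5: (6,2,2)
C 5-3 [J2]: (6,2,3)
Grübler: 3·5 − 2·2 − 3 = 8

M = 8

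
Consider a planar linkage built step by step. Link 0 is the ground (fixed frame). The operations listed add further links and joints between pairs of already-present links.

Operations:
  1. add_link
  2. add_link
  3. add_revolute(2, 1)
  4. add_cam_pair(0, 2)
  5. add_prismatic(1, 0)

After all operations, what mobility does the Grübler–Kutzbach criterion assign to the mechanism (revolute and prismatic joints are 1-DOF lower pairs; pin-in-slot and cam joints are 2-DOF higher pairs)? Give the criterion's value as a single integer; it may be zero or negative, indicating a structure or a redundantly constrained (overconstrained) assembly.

M = 1

L=1 J1=0 J2=0
add link → L=2 J1=0 J2=0
add link → L=3 J1=0 J2=0
R@2,1 dof=1 J1 → L=3 J1=1 J2=0
C@0,2 dof=2 J2 → L=3 J1=1 J2=1
P@1,0 dof=1 J1 → L=3 J1=2 J2=1
M=3(L−1)−2J1−J2=3·2−2·2−1=1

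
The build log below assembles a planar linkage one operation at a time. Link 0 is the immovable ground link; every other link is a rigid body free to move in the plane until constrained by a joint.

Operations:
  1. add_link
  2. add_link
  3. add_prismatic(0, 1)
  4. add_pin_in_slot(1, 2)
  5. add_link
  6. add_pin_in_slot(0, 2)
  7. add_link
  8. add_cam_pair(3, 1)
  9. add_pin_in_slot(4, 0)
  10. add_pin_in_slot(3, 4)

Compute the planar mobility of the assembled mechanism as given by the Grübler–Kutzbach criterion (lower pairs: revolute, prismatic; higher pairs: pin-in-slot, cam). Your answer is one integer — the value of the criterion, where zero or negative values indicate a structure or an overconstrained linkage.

M = 5

ground; <1,0,0>
#1 <2,0,0>
#2 <3,0,0>
P:0↔1 J1 <3,1,0>
PS:1↔2 J2 <3,1,1>
#3 <4,1,1>
PS:0↔2 J2 <4,1,2>
#4 <5,1,2>
C:3↔1 J2 <5,1,3>
PS:4↔0 J2 <5,1,4>
PS:3↔4 J2 <5,1,5>
3×4 − 2×1 − 1×5 = 5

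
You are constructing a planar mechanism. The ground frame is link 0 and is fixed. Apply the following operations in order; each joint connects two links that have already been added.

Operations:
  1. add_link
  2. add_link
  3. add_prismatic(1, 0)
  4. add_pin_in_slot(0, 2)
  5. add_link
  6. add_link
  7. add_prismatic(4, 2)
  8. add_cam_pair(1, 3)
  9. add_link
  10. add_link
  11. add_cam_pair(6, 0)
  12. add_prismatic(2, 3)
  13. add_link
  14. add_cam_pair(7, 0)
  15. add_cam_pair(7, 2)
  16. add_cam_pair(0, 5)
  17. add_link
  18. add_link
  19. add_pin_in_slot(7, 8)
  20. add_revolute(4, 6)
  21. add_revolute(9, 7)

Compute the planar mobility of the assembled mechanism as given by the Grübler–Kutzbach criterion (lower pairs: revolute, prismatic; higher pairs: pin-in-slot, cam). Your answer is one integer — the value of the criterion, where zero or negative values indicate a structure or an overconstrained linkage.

(L,J1,J2)=(1,0,0); link0 fixed
link1: (2,0,0)
link2: (3,0,0)
P 1-0 [J1]: (3,1,0)
PS 0-2 [J2]: (3,1,1)
link3: (4,1,1)
link4: (5,1,1)
P 4-2 [J1]: (5,2,1)
C 1-3 [J2]: (5,2,2)
link5: (6,2,2)
link6: (7,2,2)
C 6-0 [J2]: (7,2,3)
P 2-3 [J1]: (7,3,3)
link7: (8,3,3)
C 7-0 [J2]: (8,3,4)
C 7-2 [J2]: (8,3,5)
C 0-5 [J2]: (8,3,6)
link8: (9,3,6)
link9: (10,3,6)
PS 7-8 [J2]: (10,3,7)
R 4-6 [J1]: (10,4,7)
R 9-7 [J1]: (10,5,7)
Grübler: 3·9 − 2·5 − 7 = 10

M = 10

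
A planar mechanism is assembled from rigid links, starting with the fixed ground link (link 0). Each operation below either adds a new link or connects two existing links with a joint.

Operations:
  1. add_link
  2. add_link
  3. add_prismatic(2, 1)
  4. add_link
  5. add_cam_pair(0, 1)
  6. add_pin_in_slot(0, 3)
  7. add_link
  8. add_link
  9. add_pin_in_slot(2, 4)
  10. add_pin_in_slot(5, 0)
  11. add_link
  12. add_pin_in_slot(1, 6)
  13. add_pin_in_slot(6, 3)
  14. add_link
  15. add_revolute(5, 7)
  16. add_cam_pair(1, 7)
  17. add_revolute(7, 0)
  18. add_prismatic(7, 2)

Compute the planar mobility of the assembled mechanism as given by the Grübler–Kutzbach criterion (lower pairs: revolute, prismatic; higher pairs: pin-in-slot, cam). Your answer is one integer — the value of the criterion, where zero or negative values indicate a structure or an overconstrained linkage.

M = 6

(L,J1,J2)=(1,0,0); link0 fixed
link1: (2,0,0)
link2: (3,0,0)
P 2-1 [J1]: (3,1,0)
link3: (4,1,0)
C 0-1 [J2]: (4,1,1)
PS 0-3 [J2]: (4,1,2)
link4: (5,1,2)
link5: (6,1,2)
PS 2-4 [J2]: (6,1,3)
PS 5-0 [J2]: (6,1,4)
link6: (7,1,4)
PS 1-6 [J2]: (7,1,5)
PS 6-3 [J2]: (7,1,6)
link7: (8,1,6)
R 5-7 [J1]: (8,2,6)
C 1-7 [J2]: (8,2,7)
R 7-0 [J1]: (8,3,7)
P 7-2 [J1]: (8,4,7)
Grübler: 3·7 − 2·4 − 7 = 6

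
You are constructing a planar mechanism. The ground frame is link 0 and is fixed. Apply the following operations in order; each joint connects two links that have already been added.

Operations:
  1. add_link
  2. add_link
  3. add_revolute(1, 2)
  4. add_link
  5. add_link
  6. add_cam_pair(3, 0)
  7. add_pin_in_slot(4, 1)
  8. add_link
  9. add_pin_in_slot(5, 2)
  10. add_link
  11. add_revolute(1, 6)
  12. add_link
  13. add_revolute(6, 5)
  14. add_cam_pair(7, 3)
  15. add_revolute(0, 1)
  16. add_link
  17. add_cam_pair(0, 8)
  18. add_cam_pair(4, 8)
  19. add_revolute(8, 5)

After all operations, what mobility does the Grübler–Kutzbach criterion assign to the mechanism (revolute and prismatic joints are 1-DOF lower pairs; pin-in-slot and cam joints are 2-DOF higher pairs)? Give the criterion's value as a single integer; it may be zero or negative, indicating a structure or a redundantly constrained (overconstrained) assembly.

M = 8

[1;0;0] (link 0 is ground)
L+ [2;0;0]
L+ [3;0;0]
R(1,2)∈J1 [3;1;0]
L+ [4;1;0]
L+ [5;1;0]
C(3,0)∈J2 [5;1;1]
PS(4,1)∈J2 [5;1;2]
L+ [6;1;2]
PS(5,2)∈J2 [6;1;3]
L+ [7;1;3]
R(1,6)∈J1 [7;2;3]
L+ [8;2;3]
R(6,5)∈J1 [8;3;3]
C(7,3)∈J2 [8;3;4]
R(0,1)∈J1 [8;4;4]
L+ [9;4;4]
C(0,8)∈J2 [9;4;5]
C(4,8)∈J2 [9;4;6]
R(8,5)∈J1 [9;5;6]
mobility = 24 − 10 − 6 = 8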